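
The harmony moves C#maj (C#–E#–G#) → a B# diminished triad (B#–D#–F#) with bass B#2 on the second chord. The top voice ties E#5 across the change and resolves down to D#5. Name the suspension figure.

4–3 suspension.

At the second chord the bass is B#2. The suspended E#5 lies a fourth above the bass; after resolving down by step to D#5, the interval above the bass becomes a third.
Suspension figures are named by those two intervals: 4–3.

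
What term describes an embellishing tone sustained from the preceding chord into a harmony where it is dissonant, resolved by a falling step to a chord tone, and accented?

Approach: by preparation — the pitch is first a chord tone, then held (tied or repeated) while the harmony changes under it. Departure: down by step. Metric position: strong.
A prepared dissonance that resolves downward by step — a suspension. (The same figure resolving upward would be a retardation.)

Suspension.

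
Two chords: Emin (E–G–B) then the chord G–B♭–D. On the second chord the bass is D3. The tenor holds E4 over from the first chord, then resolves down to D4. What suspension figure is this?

At the second chord the bass is D3. The suspended E4 lies a ninth above the bass; after resolving down by step to D4, the interval above the bass becomes an octave.
Suspension figures are named by those two intervals: 9–8.

9–8 suspension.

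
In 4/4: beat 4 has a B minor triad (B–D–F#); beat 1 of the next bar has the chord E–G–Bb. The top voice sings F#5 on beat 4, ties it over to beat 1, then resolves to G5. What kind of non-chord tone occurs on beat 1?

Retardation.

The harmony at that moment is E diminished triad (E, G, Bb); F#5 is not a chord tone.
It is held over (the same pitch as the preceding F#5) and left by step up to G5.
Held over from the previous chord and resolving up by step — a retardation.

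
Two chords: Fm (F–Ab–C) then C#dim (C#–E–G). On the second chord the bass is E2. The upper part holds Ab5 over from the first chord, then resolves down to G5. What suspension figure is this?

4–3 suspension.

At the second chord the bass is E2. The suspended Ab5 lies a fourth above the bass; after resolving down by step to G5, the interval above the bass becomes a third.
Suspension figures are named by those two intervals: 4–3.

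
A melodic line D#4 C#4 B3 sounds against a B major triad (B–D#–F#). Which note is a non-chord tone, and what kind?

The harmony at that moment is B major triad (B, D#, F#); C#4 is not a chord tone.
It is approached by step down from D#4 and left by step down to B3.
Step in, step out in the same direction — a passing tone.

C#4 is a passing tone.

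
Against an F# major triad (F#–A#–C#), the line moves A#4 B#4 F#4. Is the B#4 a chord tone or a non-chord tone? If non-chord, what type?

The harmony at that moment is F# major triad (F#, A#, C#); B#4 is not a chord tone.
It is approached by step up from A#4 and left by leap down to F#4.
Step in, leap out — an escape tone.

Non-chord tone — an escape tone.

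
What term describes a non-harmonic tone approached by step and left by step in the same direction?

Approach: by step. Departure: by step, continuing in the same direction.
Stepwise on both sides with no change of direction means the note fills in the space between two different chord tones — a passing tone. (Had it turned back to its starting note it would be a neighbor tone instead.)

Passing tone.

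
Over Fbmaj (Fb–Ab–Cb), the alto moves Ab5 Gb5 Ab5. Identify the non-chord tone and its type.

The harmony at that moment is Fb major triad (Fb, Ab, Cb); Gb5 is not a chord tone.
It is approached by step down from Ab5 and left by step up to Ab5.
Step away and step back to the same note — a neighbor tone (lower neighbor).

Gb5 is a neighbor tone.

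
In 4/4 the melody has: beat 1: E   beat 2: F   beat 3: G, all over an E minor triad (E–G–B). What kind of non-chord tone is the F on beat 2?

The harmony at that moment is E minor triad (E, G, B); F is not a chord tone.
It is approached by step up from E and left by step up to G.
Step in, step out in the same direction — a passing tone.

Passing tone.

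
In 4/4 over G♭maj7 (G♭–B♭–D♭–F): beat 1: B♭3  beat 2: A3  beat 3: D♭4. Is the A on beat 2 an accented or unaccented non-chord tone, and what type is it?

Unaccented escape tone.

The harmony at that moment is G♭ major seventh chord (G♭, B♭, D♭, F); A3 is not a chord tone.
It is approached by step down from B♭3 and left by leap up to D♭4.
Step in, leap out — an escape tone.
It falls on a weak beat, so it is unaccented.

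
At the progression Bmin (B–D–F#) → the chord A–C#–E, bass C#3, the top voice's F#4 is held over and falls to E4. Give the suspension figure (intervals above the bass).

4–3 suspension.

At the second chord the bass is C#3. The suspended F#4 lies a fourth above the bass; after resolving down by step to E4, the interval above the bass becomes a third.
Suspension figures are named by those two intervals: 4–3.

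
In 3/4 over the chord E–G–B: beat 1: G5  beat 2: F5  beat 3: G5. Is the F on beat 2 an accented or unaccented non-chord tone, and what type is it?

Unaccented neighbor tone.

The harmony at that moment is E minor triad (E, G, B); F5 is not a chord tone.
It is approached by step down from G5 and left by step up to G5.
Step away and step back to the same note — a neighbor tone (lower neighbor).
It falls on a weak beat, so it is unaccented.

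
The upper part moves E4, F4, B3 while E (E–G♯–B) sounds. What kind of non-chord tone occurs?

F4 is an escape tone.

The harmony at that moment is E major triad (E, G♯, B); F4 is not a chord tone.
It is approached by step up from E4 and left by leap down to B3.
Step in, leap out — an escape tone.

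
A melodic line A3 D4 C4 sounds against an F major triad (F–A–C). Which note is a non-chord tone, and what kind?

The harmony at that moment is F major triad (F, A, C); D4 is not a chord tone.
It is approached by leap up from A3 and left by step down to C4.
Leap in, step out — an appoggiatura.

D4 is an appoggiatura.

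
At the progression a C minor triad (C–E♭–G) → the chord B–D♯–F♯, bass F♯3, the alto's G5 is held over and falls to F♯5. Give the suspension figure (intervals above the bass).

9–8 suspension.

At the second chord the bass is F♯3. The suspended G5 lies a ninth above the bass; after resolving down by step to F♯5, the interval above the bass becomes an octave.
Suspension figures are named by those two intervals: 9–8.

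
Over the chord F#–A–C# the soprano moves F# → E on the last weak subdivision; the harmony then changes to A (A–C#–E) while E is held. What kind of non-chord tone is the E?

E is an anticipation.

The harmony at that moment is F# minor triad (F#, A, C#); E is not a chord tone.
It is approached by step down from F# and then sustained as the same pitch into the next harmony.
Arriving early and becoming a chord tone when the harmony changes — an anticipation.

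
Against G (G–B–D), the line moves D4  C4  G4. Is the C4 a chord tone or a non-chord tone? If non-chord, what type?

Non-chord tone — an escape tone.

The harmony at that moment is G major triad (G, B, D); C4 is not a chord tone.
It is approached by step down from D4 and left by leap up to G4.
Step in, leap out — an escape tone.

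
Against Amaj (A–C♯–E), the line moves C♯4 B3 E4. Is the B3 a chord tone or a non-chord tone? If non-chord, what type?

Non-chord tone — an escape tone.

The harmony at that moment is A major triad (A, C♯, E); B3 is not a chord tone.
It is approached by step down from C♯4 and left by leap up to E4.
Step in, leap out — an escape tone.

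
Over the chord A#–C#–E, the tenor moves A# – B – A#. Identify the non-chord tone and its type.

The harmony at that moment is A# diminished triad (A#, C#, E); B is not a chord tone.
It is approached by step up from A# and left by step down to A#.
Step away and step back to the same note — a neighbor tone (upper neighbor).

B is a neighbor tone.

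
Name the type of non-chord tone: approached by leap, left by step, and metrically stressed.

Approach: by leap. Departure: by step. Metric position: strong.
Leap in, step out, in a metrically strong position — an appoggiatura. (It is the mirror image of the escape tone, which steps in and leaps out from a weak position.)

Appoggiatura.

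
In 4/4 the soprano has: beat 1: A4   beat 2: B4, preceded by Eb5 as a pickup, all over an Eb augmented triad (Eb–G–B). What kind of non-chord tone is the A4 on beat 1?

Appoggiatura.

The harmony at that moment is Eb augmented triad (Eb, G, B); A4 is not a chord tone.
It is approached by leap down from Eb5 and left by step up to B4.
Leap in, step out, metrically accented — an appoggiatura.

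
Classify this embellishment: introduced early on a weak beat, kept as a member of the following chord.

Approach: ahead of the chord change (typically by step), so it is dissonant against the current harmony. Departure: none — the same pitch is restated or held and is a chord tone of the new harmony.
Dissonant first, consonant once the harmony catches up: the note simply arrives early — an anticipation. (The reverse timing, consonant first and dissonant after the change, would be a suspension or retardation.)

Anticipation.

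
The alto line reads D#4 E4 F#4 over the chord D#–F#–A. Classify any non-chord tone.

E4 is a passing tone.

The harmony at that moment is D# diminished triad (D#, F#, A); E4 is not a chord tone.
It is approached by step up from D#4 and left by step up to F#4.
Step in, step out in the same direction — a passing tone.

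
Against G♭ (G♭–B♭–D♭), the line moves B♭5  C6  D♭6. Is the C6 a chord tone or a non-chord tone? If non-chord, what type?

The harmony at that moment is G♭ major triad (G♭, B♭, D♭); C6 is not a chord tone.
It is approached by step up from B♭5 and left by step up to D♭6.
Step in, step out in the same direction — a passing tone.

Non-chord tone — a passing tone.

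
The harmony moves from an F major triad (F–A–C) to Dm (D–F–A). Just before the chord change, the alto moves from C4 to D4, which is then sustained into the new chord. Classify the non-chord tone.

The harmony at that moment is F major triad (F, A, C); D4 is not a chord tone.
It is approached by step up from C4 and then sustained as the same pitch into the next harmony.
Arriving early and becoming a chord tone when the harmony changes — an anticipation.

D4 is an anticipation.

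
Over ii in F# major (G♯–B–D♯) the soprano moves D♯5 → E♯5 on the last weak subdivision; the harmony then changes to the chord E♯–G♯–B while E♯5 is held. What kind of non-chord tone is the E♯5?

The harmony at that moment is G♯ minor triad (G♯, B, D♯); E♯5 is not a chord tone.
It is approached by step up from D♯5 and then sustained as the same pitch into the next harmony.
Arriving early and becoming a chord tone when the harmony changes — an anticipation.

E♯5 is an anticipation.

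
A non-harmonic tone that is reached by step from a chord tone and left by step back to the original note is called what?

Approach: by step. Departure: by step in the opposite direction, back to the starting pitch.
Stepwise on both sides but reversing to return to the same chord tone — a neighbor tone. (Had it continued onward in the same direction it would be a passing tone instead.)

Neighbor tone.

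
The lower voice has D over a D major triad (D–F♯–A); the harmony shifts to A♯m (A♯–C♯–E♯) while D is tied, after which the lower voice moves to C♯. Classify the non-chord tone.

The harmony at that moment is A♯ minor triad (A♯, C♯, E♯); D is not a chord tone.
It is held over (the same pitch as the preceding D) and left by step down to C♯.
Held over from the previous chord and resolving down by step — a suspension.

D is a suspension.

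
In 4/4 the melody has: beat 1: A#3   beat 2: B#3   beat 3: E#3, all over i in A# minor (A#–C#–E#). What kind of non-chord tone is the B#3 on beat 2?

Escape tone.

The harmony at that moment is A# minor triad (A#, C#, E#); B#3 is not a chord tone.
It is approached by step up from A#3 and left by leap down to E#3.
Step in, leap out, on a weak beat — an escape tone.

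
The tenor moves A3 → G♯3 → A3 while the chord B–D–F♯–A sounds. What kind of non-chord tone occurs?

The harmony at that moment is B minor seventh chord (B, D, F♯, A); G♯3 is not a chord tone.
It is approached by step down from A3 and left by step up to A3.
Step away and step back to the same note — a neighbor tone (lower neighbor).

G♯3 is a neighbor tone.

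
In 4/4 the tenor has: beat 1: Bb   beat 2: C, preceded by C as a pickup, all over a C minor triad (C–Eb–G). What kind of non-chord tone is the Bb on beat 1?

Lower neighbor tone.

The harmony at that moment is C minor triad (C, Eb, G); Bb is not a chord tone.
It is approached by step down from C and left by step up to C.
Step away and step back to the same note — a neighbor tone (lower neighbor).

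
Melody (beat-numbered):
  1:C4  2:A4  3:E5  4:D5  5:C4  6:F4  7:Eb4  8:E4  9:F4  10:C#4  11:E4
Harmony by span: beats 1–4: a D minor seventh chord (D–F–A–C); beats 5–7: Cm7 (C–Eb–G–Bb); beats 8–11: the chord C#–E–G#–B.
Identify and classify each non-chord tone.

E5 (beat 3) — appoggiatura; F4 (beat 6) — appoggiatura; F4 (beat 9) — escape tone.

The harmony at that moment is D minor seventh chord (D, F, A, C); E5 is not a chord tone.
It is approached by leap up from A4 and left by step down to D5.
Leap in, step out — an appoggiatura.
The harmony at that moment is C minor seventh chord (C, Eb, G, Bb); F4 is not a chord tone.
It is approached by leap up from C4 and left by step down to Eb4.
Leap in, step out — an appoggiatura.
The harmony at that moment is C# minor seventh chord (C#, E, G#, B); F4 is not a chord tone.
It is approached by step up from E4 and left by leap down to C#4.
Step in, leap out — an escape tone.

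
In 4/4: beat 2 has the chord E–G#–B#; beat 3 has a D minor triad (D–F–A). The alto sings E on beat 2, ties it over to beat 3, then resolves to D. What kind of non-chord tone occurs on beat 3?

Suspension.

The harmony at that moment is D minor triad (D, F, A); E is not a chord tone.
It is held over (the same pitch as the preceding E) and left by step down to D.
Held over from the previous chord and resolving down by step — a suspension.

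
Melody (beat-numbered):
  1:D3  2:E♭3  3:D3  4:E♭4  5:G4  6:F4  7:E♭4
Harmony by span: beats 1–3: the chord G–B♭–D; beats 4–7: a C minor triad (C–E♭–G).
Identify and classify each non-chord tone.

E♭3 (beat 2) — neighbor tone; F4 (beat 6) — passing tone.

The harmony at that moment is G minor triad (G, B♭, D); E♭3 is not a chord tone.
It is approached by step up from D3 and left by step down to D3.
Step away and step back to the same note — a neighbor tone (upper neighbor).
The harmony at that moment is C minor triad (C, E♭, G); F4 is not a chord tone.
It is approached by step down from G4 and left by step down to E♭4.
Step in, step out in the same direction — a passing tone.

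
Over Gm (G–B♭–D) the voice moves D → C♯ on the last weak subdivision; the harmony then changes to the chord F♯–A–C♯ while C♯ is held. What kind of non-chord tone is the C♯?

C♯ is an anticipation.

The harmony at that moment is G minor triad (G, B♭, D); C♯ is not a chord tone.
It is approached by step down from D and then sustained as the same pitch into the next harmony.
Arriving early and becoming a chord tone when the harmony changes — an anticipation.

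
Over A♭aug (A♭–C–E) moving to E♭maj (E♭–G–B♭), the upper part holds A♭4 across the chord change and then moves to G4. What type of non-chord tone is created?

The harmony at that moment is E♭ major triad (E♭, G, B♭); A♭4 is not a chord tone.
It is held over (the same pitch as the preceding A♭4) and left by step down to G4.
Held over from the previous chord and resolving down by step — a suspension.

A♭4 is a suspension.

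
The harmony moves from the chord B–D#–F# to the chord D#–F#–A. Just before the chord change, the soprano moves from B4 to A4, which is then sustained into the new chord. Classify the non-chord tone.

The harmony at that moment is B major triad (B, D#, F#); A4 is not a chord tone.
It is approached by step down from B4 and then sustained as the same pitch into the next harmony.
Arriving early and becoming a chord tone when the harmony changes — an anticipation.

A4 is an anticipation.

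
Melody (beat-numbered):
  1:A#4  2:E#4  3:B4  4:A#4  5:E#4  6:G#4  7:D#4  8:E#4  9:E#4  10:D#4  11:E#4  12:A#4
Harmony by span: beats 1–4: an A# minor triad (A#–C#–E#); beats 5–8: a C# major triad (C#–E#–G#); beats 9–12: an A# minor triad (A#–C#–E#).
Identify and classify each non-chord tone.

B4 (beat 3) — appoggiatura; D#4 (beat 7) — appoggiatura; D#4 (beat 10) — neighbor tone.

The harmony at that moment is A# minor triad (A#, C#, E#); B4 is not a chord tone.
It is approached by leap up from E#4 and left by step down to A#4.
Leap in, step out — an appoggiatura.
The harmony at that moment is C# major triad (C#, E#, G#); D#4 is not a chord tone.
It is approached by leap down from G#4 and left by step up to E#4.
Leap in, step out — an appoggiatura.
The harmony at that moment is A# minor triad (A#, C#, E#); D#4 is not a chord tone.
It is approached by step down from E#4 and left by step up to E#4.
Step away and step back to the same note — a neighbor tone (lower neighbor).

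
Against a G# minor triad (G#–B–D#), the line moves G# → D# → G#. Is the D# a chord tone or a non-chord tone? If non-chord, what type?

Chord tone (the fifth of G# minor triad).

G# minor triad contains G#, B, D#; D# is the fifth, so it is a chord tone.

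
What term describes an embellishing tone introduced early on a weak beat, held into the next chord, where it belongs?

Anticipation.

Approach: ahead of the chord change (typically by step), so it is dissonant against the current harmony. Departure: none — the same pitch is restated or held and is a chord tone of the new harmony.
Dissonant first, consonant once the harmony catches up: the note simply arrives early — an anticipation. (The reverse timing, consonant first and dissonant after the change, would be a suspension or retardation.)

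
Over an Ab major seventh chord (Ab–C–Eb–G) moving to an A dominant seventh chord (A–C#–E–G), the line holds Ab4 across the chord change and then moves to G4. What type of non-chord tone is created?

Ab4 is a suspension.

The harmony at that moment is A dominant seventh chord (A, C#, E, G); Ab4 is not a chord tone.
It is held over (the same pitch as the preceding Ab4) and left by step down to G4.
Held over from the previous chord and resolving down by step — a suspension.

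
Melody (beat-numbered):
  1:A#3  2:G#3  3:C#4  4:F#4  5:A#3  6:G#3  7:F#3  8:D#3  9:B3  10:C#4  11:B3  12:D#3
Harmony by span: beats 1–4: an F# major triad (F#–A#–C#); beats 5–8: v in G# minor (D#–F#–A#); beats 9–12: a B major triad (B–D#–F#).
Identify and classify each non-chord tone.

G#3 (beat 2) — escape tone; G#3 (beat 6) — passing tone; C#4 (beat 10) — neighbor tone.

The harmony at that moment is F# major triad (F#, A#, C#); G#3 is not a chord tone.
It is approached by step down from A#3 and left by leap up to C#4.
Step in, leap out — an escape tone.
The harmony at that moment is D# minor triad (D#, F#, A#); G#3 is not a chord tone.
It is approached by step down from A#3 and left by step down to F#3.
Step in, step out in the same direction — a passing tone.
The harmony at that moment is B major triad (B, D#, F#); C#4 is not a chord tone.
It is approached by step up from B3 and left by step down to B3.
Step away and step back to the same note — a neighbor tone (upper neighbor).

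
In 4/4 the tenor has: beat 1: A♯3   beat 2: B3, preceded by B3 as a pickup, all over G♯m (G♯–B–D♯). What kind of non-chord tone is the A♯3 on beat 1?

The harmony at that moment is G♯ minor triad (G♯, B, D♯); A♯3 is not a chord tone.
It is approached by step down from B3 and left by step up to B3.
Step away and step back to the same note — a neighbor tone (lower neighbor).

Lower neighbor tone.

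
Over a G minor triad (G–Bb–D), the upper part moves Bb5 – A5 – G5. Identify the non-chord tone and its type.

A5 is a passing tone.

The harmony at that moment is G minor triad (G, Bb, D); A5 is not a chord tone.
It is approached by step down from Bb5 and left by step down to G5.
Step in, step out in the same direction — a passing tone.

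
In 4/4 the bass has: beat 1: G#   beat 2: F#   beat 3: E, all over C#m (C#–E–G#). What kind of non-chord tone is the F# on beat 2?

The harmony at that moment is C# minor triad (C#, E, G#); F# is not a chord tone.
It is approached by step down from G# and left by step down to E.
Step in, step out in the same direction — a passing tone.

Passing tone.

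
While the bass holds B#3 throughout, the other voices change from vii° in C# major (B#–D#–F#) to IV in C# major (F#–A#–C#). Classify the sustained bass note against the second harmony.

The harmony at that moment is F# major triad (F#, A#, C#); B#3 is not a chord tone.
It is held over (the same pitch as the preceding B#3) and then sustained as the same pitch into the next harmony.
Sustained through a change of harmony — a pedal tone.

Pedal tone (pedal point).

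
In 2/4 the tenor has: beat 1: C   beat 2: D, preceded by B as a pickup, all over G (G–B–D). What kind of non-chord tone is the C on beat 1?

Passing tone.

The harmony at that moment is G major triad (G, B, D); C is not a chord tone.
It is approached by step up from B and left by step up to D.
Step in, step out in the same direction — a passing tone.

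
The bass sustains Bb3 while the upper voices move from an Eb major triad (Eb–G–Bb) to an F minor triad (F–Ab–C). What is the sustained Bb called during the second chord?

Pedal tone (pedal point).

The harmony at that moment is F minor triad (F, Ab, C); Bb3 is not a chord tone.
It is held over (the same pitch as the preceding Bb3) and then sustained as the same pitch into the next harmony.
Sustained through a change of harmony — a pedal tone.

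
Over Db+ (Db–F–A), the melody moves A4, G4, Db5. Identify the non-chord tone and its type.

The harmony at that moment is Db augmented triad (Db, F, A); G4 is not a chord tone.
It is approached by step down from A4 and left by leap up to Db5.
Step in, leap out — an escape tone.

G4 is an escape tone.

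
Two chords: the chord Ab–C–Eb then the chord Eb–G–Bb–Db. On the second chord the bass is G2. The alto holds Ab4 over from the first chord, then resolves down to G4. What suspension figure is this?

9–8 suspension.

At the second chord the bass is G2. The suspended Ab4 lies a ninth above the bass; after resolving down by step to G4, the interval above the bass becomes an octave.
Suspension figures are named by those two intervals: 9–8.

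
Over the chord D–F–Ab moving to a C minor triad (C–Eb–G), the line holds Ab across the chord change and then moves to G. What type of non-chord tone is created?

Ab is a suspension.

The harmony at that moment is C minor triad (C, Eb, G); Ab is not a chord tone.
It is held over (the same pitch as the preceding Ab) and left by step down to G.
Held over from the previous chord and resolving down by step — a suspension.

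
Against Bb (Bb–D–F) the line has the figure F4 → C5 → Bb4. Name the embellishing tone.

The harmony at that moment is Bb major triad (Bb, D, F); C5 is not a chord tone.
It is approached by leap up from F4 and left by step down to Bb4.
Leap in, step out — an appoggiatura.

C5 is an appoggiatura.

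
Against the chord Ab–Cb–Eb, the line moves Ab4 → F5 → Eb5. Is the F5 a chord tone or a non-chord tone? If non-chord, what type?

The harmony at that moment is Ab minor triad (Ab, Cb, Eb); F5 is not a chord tone.
It is approached by leap up from Ab4 and left by step down to Eb5.
Leap in, step out — an appoggiatura.

Non-chord tone — an appoggiatura.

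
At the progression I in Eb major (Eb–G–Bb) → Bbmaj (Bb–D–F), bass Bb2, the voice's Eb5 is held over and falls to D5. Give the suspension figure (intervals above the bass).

4–3 suspension.

At the second chord the bass is Bb2. The suspended Eb5 lies a fourth above the bass; after resolving down by step to D5, the interval above the bass becomes a third.
Suspension figures are named by those two intervals: 4–3.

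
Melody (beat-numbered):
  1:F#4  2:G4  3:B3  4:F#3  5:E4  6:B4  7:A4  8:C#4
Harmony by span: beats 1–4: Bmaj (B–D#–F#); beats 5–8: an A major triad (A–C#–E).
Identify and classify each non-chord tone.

G4 (beat 2) — escape tone; B4 (beat 6) — appoggiatura.

The harmony at that moment is B major triad (B, D#, F#); G4 is not a chord tone.
It is approached by step up from F#4 and left by leap down to B3.
Step in, leap out — an escape tone.
The harmony at that moment is A major triad (A, C#, E); B4 is not a chord tone.
It is approached by leap up from E4 and left by step down to A4.
Leap in, step out — an appoggiatura.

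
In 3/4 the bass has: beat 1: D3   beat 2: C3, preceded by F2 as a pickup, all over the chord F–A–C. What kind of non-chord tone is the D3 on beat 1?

Appoggiatura.

The harmony at that moment is F major triad (F, A, C); D3 is not a chord tone.
It is approached by leap up from F2 and left by step down to C3.
Leap in, step out, metrically accented — an appoggiatura.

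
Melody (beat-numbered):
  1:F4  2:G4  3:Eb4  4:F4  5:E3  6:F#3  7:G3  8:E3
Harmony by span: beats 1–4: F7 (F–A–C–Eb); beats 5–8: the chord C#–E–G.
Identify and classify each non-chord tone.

The harmony at that moment is F dominant seventh chord (F, A, C, Eb); G4 is not a chord tone.
It is approached by step up from F4 and left by leap down to Eb4.
Step in, leap out — an escape tone.
The harmony at that moment is C# diminished triad (C#, E, G); F#3 is not a chord tone.
It is approached by step up from E3 and left by step up to G3.
Step in, step out in the same direction — a passing tone.

G4 (beat 2) — escape tone; F#3 (beat 6) — passing tone.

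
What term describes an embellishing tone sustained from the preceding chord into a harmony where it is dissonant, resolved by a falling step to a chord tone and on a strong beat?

Approach: by preparation — the pitch is first a chord tone, then held (tied or repeated) while the harmony changes under it. Departure: down by step. Metric position: strong.
A prepared dissonance that resolves downward by step — a suspension. (The same figure resolving upward would be a retardation.)

Suspension.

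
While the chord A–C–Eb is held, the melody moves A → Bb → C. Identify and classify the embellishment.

Bb is a passing tone.

The harmony at that moment is A diminished triad (A, C, Eb); Bb is not a chord tone.
It is approached by step up from A and left by step up to C.
Step in, step out in the same direction — a passing tone.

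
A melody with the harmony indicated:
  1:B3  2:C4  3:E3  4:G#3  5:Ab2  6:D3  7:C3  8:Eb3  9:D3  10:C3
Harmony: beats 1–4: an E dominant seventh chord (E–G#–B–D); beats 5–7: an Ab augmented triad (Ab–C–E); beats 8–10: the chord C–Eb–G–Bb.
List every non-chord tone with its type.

The harmony at that moment is E dominant seventh chord (E, G#, B, D); C4 is not a chord tone.
It is approached by step up from B3 and left by leap down to E3.
Step in, leap out — an escape tone.
The harmony at that moment is Ab augmented triad (Ab, C, E); D3 is not a chord tone.
It is approached by leap up from Ab2 and left by step down to C3.
Leap in, step out — an appoggiatura.
The harmony at that moment is C minor seventh chord (C, Eb, G, Bb); D3 is not a chord tone.
It is approached by step down from Eb3 and left by step down to C3.
Step in, step out in the same direction — a passing tone.

C4 (beat 2) — escape tone; D3 (beat 6) — appoggiatura; D3 (beat 9) — passing tone.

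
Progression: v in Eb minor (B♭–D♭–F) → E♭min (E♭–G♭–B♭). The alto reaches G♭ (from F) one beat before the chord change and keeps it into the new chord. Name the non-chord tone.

G♭ is an anticipation.

The harmony at that moment is B♭ minor triad (B♭, D♭, F); G♭ is not a chord tone.
It is approached by step up from F and then sustained as the same pitch into the next harmony.
Arriving early and becoming a chord tone when the harmony changes — an anticipation.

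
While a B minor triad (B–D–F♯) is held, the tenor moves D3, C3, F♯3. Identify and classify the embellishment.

C3 is an escape tone.

The harmony at that moment is B minor triad (B, D, F♯); C3 is not a chord tone.
It is approached by step down from D3 and left by leap up to F♯3.
Step in, leap out — an escape tone.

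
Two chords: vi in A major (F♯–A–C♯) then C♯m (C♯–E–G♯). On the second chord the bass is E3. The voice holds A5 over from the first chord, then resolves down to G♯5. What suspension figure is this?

4–3 suspension.

At the second chord the bass is E3. The suspended A5 lies a fourth above the bass; after resolving down by step to G♯5, the interval above the bass becomes a third.
Suspension figures are named by those two intervals: 4–3.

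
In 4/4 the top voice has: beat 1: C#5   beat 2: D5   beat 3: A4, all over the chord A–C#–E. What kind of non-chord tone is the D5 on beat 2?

The harmony at that moment is A major triad (A, C#, E); D5 is not a chord tone.
It is approached by step up from C#5 and left by leap down to A4.
Step in, leap out, on a weak beat — an escape tone.

Escape tone.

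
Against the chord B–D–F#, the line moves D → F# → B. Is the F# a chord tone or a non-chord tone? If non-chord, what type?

Chord tone (the fifth of B minor triad).

B minor triad contains B, D, F#; F# is the fifth, so it is a chord tone.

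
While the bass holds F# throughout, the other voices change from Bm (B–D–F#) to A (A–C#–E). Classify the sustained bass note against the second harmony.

Pedal tone (pedal point).

The harmony at that moment is A major triad (A, C#, E); F# is not a chord tone.
It is held over (the same pitch as the preceding F#) and then sustained as the same pitch into the next harmony.
Sustained through a change of harmony — a pedal tone.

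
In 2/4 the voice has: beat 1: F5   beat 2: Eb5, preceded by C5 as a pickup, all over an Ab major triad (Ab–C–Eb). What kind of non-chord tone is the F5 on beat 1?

The harmony at that moment is Ab major triad (Ab, C, Eb); F5 is not a chord tone.
It is approached by leap up from C5 and left by step down to Eb5.
Leap in, step out, metrically accented — an appoggiatura.

Appoggiatura.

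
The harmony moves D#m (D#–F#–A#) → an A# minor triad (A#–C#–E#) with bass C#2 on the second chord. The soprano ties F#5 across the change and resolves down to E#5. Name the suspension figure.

4–3 suspension.

At the second chord the bass is C#2. The suspended F#5 lies a fourth above the bass; after resolving down by step to E#5, the interval above the bass becomes a third.
Suspension figures are named by those two intervals: 4–3.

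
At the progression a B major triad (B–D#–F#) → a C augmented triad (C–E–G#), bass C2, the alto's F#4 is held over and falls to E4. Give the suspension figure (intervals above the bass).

4–3 suspension.

At the second chord the bass is C2. The suspended F#4 lies a fourth above the bass; after resolving down by step to E4, the interval above the bass becomes a third.
Suspension figures are named by those two intervals: 4–3.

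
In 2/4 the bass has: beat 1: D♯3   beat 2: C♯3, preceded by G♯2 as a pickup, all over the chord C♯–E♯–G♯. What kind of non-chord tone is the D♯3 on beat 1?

The harmony at that moment is C♯ major triad (C♯, E♯, G♯); D♯3 is not a chord tone.
It is approached by leap up from G♯2 and left by step down to C♯3.
Leap in, step out, metrically accented — an appoggiatura.

Appoggiatura.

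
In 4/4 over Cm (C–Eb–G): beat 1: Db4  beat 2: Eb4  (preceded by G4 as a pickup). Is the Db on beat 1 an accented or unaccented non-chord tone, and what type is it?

Accented appoggiatura.

The harmony at that moment is C minor triad (C, Eb, G); Db4 is not a chord tone.
It is approached by leap down from G4 and left by step up to Eb4.
Leap in, step out — an appoggiatura.
It falls on the downbeat, so it is accented.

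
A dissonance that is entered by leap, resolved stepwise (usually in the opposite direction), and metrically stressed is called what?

Appoggiatura.

Approach: by leap. Departure: by step. Metric position: strong.
Leap in, step out, in a metrically strong position — an appoggiatura. (It is the mirror image of the escape tone, which steps in and leaps out from a weak position.)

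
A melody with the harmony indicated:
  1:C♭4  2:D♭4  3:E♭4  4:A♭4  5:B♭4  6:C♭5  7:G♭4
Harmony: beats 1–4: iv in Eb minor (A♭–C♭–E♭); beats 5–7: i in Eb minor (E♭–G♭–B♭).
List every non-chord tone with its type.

The harmony at that moment is A♭ minor triad (A♭, C♭, E♭); D♭4 is not a chord tone.
It is approached by step up from C♭4 and left by step up to E♭4.
Step in, step out in the same direction — a passing tone.
The harmony at that moment is E♭ minor triad (E♭, G♭, B♭); C♭5 is not a chord tone.
It is approached by step up from B♭4 and left by leap down to G♭4.
Step in, leap out — an escape tone.

D♭4 (beat 2) — passing tone; C♭5 (beat 6) — escape tone.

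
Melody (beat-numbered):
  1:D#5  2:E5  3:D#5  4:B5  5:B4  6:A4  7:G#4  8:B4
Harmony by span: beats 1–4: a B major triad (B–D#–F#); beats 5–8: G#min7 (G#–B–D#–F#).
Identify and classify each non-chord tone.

E5 (beat 2) — neighbor tone; A4 (beat 6) — passing tone.

The harmony at that moment is B major triad (B, D#, F#); E5 is not a chord tone.
It is approached by step up from D#5 and left by step down to D#5.
Step away and step back to the same note — a neighbor tone (upper neighbor).
The harmony at that moment is G# minor seventh chord (G#, B, D#, F#); A4 is not a chord tone.
It is approached by step down from B4 and left by step down to G#4.
Step in, step out in the same direction — a passing tone.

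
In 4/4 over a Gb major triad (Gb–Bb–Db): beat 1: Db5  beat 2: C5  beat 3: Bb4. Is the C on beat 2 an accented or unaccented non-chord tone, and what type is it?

Unaccented passing tone.

The harmony at that moment is Gb major triad (Gb, Bb, Db); C5 is not a chord tone.
It is approached by step down from Db5 and left by step down to Bb4.
Step in, step out in the same direction — a passing tone.
It falls on a weak beat, so it is unaccented.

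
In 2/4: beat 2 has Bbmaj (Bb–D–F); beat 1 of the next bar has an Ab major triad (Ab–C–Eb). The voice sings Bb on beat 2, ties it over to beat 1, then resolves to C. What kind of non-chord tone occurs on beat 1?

The harmony at that moment is Ab major triad (Ab, C, Eb); Bb is not a chord tone.
It is held over (the same pitch as the preceding Bb) and left by step up to C.
Held over from the previous chord and resolving up by step — a retardation.

Retardation.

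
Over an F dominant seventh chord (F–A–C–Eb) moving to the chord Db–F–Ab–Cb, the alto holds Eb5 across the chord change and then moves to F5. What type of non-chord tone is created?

The harmony at that moment is Db dominant seventh chord (Db, F, Ab, Cb); Eb5 is not a chord tone.
It is held over (the same pitch as the preceding Eb5) and left by step up to F5.
Held over from the previous chord and resolving up by step — a retardation.

Eb5 is a retardation.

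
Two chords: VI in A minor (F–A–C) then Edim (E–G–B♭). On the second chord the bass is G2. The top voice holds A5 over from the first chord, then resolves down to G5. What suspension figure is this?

At the second chord the bass is G2. The suspended A5 lies a ninth above the bass; after resolving down by step to G5, the interval above the bass becomes an octave.
Suspension figures are named by those two intervals: 9–8.

9–8 suspension.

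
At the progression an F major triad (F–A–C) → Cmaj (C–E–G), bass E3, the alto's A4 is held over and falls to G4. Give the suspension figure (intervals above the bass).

4–3 suspension.

At the second chord the bass is E3. The suspended A4 lies a fourth above the bass; after resolving down by step to G4, the interval above the bass becomes a third.
Suspension figures are named by those two intervals: 4–3.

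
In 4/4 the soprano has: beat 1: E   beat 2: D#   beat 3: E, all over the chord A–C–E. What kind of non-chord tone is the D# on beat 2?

The harmony at that moment is A minor triad (A, C, E); D# is not a chord tone.
It is approached by step down from E and left by step up to E.
Step away and step back to the same note — a neighbor tone (lower neighbor).

Lower neighbor tone.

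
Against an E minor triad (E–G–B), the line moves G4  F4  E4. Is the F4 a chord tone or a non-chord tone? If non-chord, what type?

Non-chord tone — a passing tone.

The harmony at that moment is E minor triad (E, G, B); F4 is not a chord tone.
It is approached by step down from G4 and left by step down to E4.
Step in, step out in the same direction — a passing tone.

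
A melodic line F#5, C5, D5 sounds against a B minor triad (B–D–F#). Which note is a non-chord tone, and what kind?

C5 is an appoggiatura.

The harmony at that moment is B minor triad (B, D, F#); C5 is not a chord tone.
It is approached by leap down from F#5 and left by step up to D5.
Leap in, step out — an appoggiatura.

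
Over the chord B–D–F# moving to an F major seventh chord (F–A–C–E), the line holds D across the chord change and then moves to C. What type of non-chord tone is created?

D is a suspension.

The harmony at that moment is F major seventh chord (F, A, C, E); D is not a chord tone.
It is held over (the same pitch as the preceding D) and left by step down to C.
Held over from the previous chord and resolving down by step — a suspension.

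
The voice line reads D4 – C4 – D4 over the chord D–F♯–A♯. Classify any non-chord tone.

The harmony at that moment is D augmented triad (D, F♯, A♯); C4 is not a chord tone.
It is approached by step down from D4 and left by step up to D4.
Step away and step back to the same note — a neighbor tone (lower neighbor).

C4 is a neighbor tone.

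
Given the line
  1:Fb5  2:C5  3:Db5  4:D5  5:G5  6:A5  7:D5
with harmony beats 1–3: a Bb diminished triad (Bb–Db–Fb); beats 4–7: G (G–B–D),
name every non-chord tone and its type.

The harmony at that moment is Bb diminished triad (Bb, Db, Fb); C5 is not a chord tone.
It is approached by leap down from Fb5 and left by step up to Db5.
Leap in, step out — an appoggiatura.
The harmony at that moment is G major triad (G, B, D); A5 is not a chord tone.
It is approached by step up from G5 and left by leap down to D5.
Step in, leap out — an escape tone.

C5 (beat 2) — appoggiatura; A5 (beat 6) — escape tone.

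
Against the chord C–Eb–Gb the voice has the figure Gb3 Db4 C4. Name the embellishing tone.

The harmony at that moment is C diminished triad (C, Eb, Gb); Db4 is not a chord tone.
It is approached by leap up from Gb3 and left by step down to C4.
Leap in, step out — an appoggiatura.

Db4 is an appoggiatura.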